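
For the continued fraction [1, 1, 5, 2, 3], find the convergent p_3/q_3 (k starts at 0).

Using pₖ = aₖpₖ₋₁ + pₖ₋₂, qₖ = aₖqₖ₋₁ + qₖ₋₂ (with p₋₁=1, p₋₂=0, q₋₁=0, q₋₂=1):
  k=0: a=1, p=1, q=1
  k=1: a=1, p=2, q=1
  k=2: a=5, p=11, q=6
  k=3: a=2, p=24, q=13

24/13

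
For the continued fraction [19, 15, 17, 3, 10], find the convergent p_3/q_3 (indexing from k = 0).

Using pₖ = aₖpₖ₋₁ + pₖ₋₂, qₖ = aₖqₖ₋₁ + qₖ₋₂ (with p₋₁=1, p₋₂=0, q₋₁=0, q₋₂=1):
  k=0: a=19, p=19, q=1
  k=1: a=15, p=286, q=15
  k=2: a=17, p=4881, q=256
  k=3: a=3, p=14929, q=783

14929/783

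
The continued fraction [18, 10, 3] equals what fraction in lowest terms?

Using pₖ = aₖpₖ₋₁ + pₖ₋₂ and qₖ = aₖqₖ₋₁ + qₖ₋₂:
  k=0: a=18, p=18, q=1
  k=1: a=10, p=181, q=10
  k=2: a=3, p=561, q=31

561/31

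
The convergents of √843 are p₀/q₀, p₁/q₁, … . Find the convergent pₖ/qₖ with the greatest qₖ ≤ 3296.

√843 = [29; 29, 58, …] (period length 2).
Convergents:
  p_0/q_0 = 29/1
  p_1/q_1 = 842/29
  p_2/q_2 = 48865/1683
  p_3/q_3 = 1417927/48836
q_2 = 1683 ≤ 3296 < 48836 = q_3, so the answer is 48865/1683.

48865/1683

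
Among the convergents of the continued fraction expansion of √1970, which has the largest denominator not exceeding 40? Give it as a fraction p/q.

√1970 = [44; 2, 1, 1, 2, 88, …] (period length 5).
Convergents:
  p_0/q_0 = 44/1
  p_1/q_1 = 89/2
  p_2/q_2 = 133/3
  p_3/q_3 = 222/5
  p_4/q_4 = 577/13
  p_5/q_5 = 50998/1149
q_4 = 13 ≤ 40 < 1149 = q_5, so the answer is 577/13.

577/13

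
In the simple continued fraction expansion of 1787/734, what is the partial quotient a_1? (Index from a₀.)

1787 = 2·734 + 319   →  a_0 = 2
734 = 2·319 + 96   →  a_1 = 2

2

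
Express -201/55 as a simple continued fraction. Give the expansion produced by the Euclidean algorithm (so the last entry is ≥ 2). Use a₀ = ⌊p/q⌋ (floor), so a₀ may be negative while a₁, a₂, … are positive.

-201 = -4×55 + 19
55 = 2×19 + 17
19 = 1×17 + 2
17 = 8×2 + 1
2 = 2×1 + 0  (stop)
So -201/55 = [-4; 2, 1, 8, 2].

[-4; 2, 1, 8, 2]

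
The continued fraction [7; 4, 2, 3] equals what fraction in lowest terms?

224/31

Using pₖ = aₖpₖ₋₁ + pₖ₋₂ and qₖ = aₖqₖ₋₁ + qₖ₋₂:
  k=0: a=7, p=7, q=1
  k=1: a=4, p=29, q=4
  k=2: a=2, p=65, q=9
  k=3: a=3, p=224, q=31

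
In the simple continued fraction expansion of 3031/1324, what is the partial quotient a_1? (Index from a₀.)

3031 = 2·1324 + 383   →  a_0 = 2
1324 = 3·383 + 175   →  a_1 = 3

3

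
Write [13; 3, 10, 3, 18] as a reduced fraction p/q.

Using pₖ = aₖpₖ₋₁ + pₖ₋₂ and qₖ = aₖqₖ₋₁ + qₖ₋₂:
  k=0: a=13, p=13, q=1
  k=1: a=3, p=40, q=3
  k=2: a=10, p=413, q=31
  k=3: a=3, p=1279, q=96
  k=4: a=18, p=23435, q=1759

23435/1759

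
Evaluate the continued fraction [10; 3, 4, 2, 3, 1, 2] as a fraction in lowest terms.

Fold from the inside: start with 2/1.
  1 + 1/2 = 3/2
  3 + 2/3 = 11/3
  2 + 3/11 = 25/11
  4 + 11/25 = 111/25
  3 + 25/111 = 358/111
  10 + 111/358 = 3691/358

3691/358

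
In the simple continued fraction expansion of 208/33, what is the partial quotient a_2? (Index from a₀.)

208 = 6·33 + 10   →  a_0 = 6
33 = 3·10 + 3   →  a_1 = 3
10 = 3·3 + 1   →  a_2 = 3

3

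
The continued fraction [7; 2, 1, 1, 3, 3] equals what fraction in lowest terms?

436/59

Fold from the inside: start with 3/1.
  3 + 1/3 = 10/3
  1 + 3/10 = 13/10
  1 + 10/13 = 23/13
  2 + 13/23 = 59/23
  7 + 23/59 = 436/59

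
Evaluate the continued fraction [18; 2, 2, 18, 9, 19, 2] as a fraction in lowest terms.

Using pₖ = aₖpₖ₋₁ + pₖ₋₂ and qₖ = aₖqₖ₋₁ + qₖ₋₂:
  k=0: a=18, p=18, q=1
  k=1: a=2, p=37, q=2
  k=2: a=2, p=92, q=5
  k=3: a=18, p=1693, q=92
  k=4: a=9, p=15329, q=833
  k=5: a=19, p=292944, q=15919
  k=6: a=2, p=601217, q=32671

601217/32671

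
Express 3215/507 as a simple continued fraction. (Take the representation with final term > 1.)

3215 = 6×507 + 173
507 = 2×173 + 161
173 = 1×161 + 12
161 = 13×12 + 5
12 = 2×5 + 2
5 = 2×2 + 1
2 = 2×1 + 0  (stop)
So 3215/507 = [6; 2, 1, 13, 2, 2, 2].

[6; 2, 1, 13, 2, 2, 2]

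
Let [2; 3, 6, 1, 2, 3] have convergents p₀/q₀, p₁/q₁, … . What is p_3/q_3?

Using pₖ = aₖpₖ₋₁ + pₖ₋₂, qₖ = aₖqₖ₋₁ + qₖ₋₂ (with p₋₁=1, p₋₂=0, q₋₁=0, q₋₂=1):
  k=0: a=2, p=2, q=1
  k=1: a=3, p=7, q=3
  k=2: a=6, p=44, q=19
  k=3: a=1, p=51, q=22

51/22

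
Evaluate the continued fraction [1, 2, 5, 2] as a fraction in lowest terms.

35/24

Using pₖ = aₖpₖ₋₁ + pₖ₋₂ and qₖ = aₖqₖ₋₁ + qₖ₋₂:
  k=0: a=1, p=1, q=1
  k=1: a=2, p=3, q=2
  k=2: a=5, p=16, q=11
  k=3: a=2, p=35, q=24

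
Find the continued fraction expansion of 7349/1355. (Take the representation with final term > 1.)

7349 = 5×1355 + 574
1355 = 2×574 + 207
574 = 2×207 + 160
207 = 1×160 + 47
160 = 3×47 + 19
47 = 2×19 + 9
19 = 2×9 + 1
9 = 9×1 + 0  (stop)
So 7349/1355 = [5; 2, 2, 1, 3, 2, 2, 9].

[5; 2, 2, 1, 3, 2, 2, 9]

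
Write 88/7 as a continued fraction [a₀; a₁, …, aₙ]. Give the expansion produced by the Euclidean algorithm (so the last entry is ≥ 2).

88 = 12×7 + 4
7 = 1×4 + 3
4 = 1×3 + 1
3 = 3×1 + 0  (stop)
So 88/7 = [12; 1, 1, 3].

[12; 1, 1, 3]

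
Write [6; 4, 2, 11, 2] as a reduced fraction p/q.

Fold from the inside: start with 2/1.
  11 + 1/2 = 23/2
  2 + 2/23 = 48/23
  4 + 23/48 = 215/48
  6 + 48/215 = 1338/215

1338/215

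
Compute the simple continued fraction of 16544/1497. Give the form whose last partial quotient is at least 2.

[11; 19, 2, 3, 1, 3, 2]

16544 = 11*1497 + 77
1497 = 19*77 + 34
77 = 2*34 + 9
34 = 3*9 + 7
9 = 1*7 + 2
7 = 3*2 + 1
2 = 2*1 + 0  (stop)
So 16544/1497 = [11; 19, 2, 3, 1, 3, 2].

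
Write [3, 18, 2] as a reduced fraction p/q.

113/37

Using pₖ = aₖpₖ₋₁ + pₖ₋₂ and qₖ = aₖqₖ₋₁ + qₖ₋₂:
  k=0: a=3, p=3, q=1
  k=1: a=18, p=55, q=18
  k=2: a=2, p=113, q=37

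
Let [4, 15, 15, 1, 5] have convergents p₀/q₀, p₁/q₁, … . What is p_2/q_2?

919/226

Using pₖ = aₖpₖ₋₁ + pₖ₋₂, qₖ = aₖqₖ₋₁ + qₖ₋₂ (with p₋₁=1, p₋₂=0, q₋₁=0, q₋₂=1):
  k=0: a=4, p=4, q=1
  k=1: a=15, p=61, q=15
  k=2: a=15, p=919, q=226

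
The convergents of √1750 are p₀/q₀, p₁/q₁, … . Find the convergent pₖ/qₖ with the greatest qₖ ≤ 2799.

√1750 = [41; 1, 4, 1, 82, …] (period length 4).
Convergents:
  p_0/q_0 = 41/1
  p_1/q_1 = 42/1
  p_2/q_2 = 209/5
  p_3/q_3 = 251/6
  p_4/q_4 = 20791/497
  p_5/q_5 = 21042/503
  p_6/q_6 = 104959/2509
  p_7/q_7 = 126001/3012
q_6 = 2509 ≤ 2799 < 3012 = q_7, so the answer is 104959/2509.

104959/2509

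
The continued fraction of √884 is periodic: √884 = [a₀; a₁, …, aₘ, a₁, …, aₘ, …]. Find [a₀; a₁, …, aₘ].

a₀ = ⌊√884⌋ = 29.
With m₀=0, d₀=1 and mₖ₊₁ = dₖaₖ − mₖ, dₖ₊₁ = (n − mₖ₊₁²)/dₖ, aₖ₊₁ = ⌊(a₀+mₖ₊₁)/dₖ₊₁⌋:
  k=1: m=29, d=43, a=1
  k=2: m=14, d=16, a=2
  k=3: m=18, d=35, a=1
  k=4: m=17, d=17, a=2
  k=5: m=17, d=35, a=1
  k=6: m=18, d=16, a=2
  k=7: m=14, d=43, a=1
  k=8: m=29, d=1, a=58
d=1 and a=2a₀=58 at k=8, so the next step gives (m, d) = (29, 43) again — its k=1 value — and the period has length 8.

[29; 1, 2, 1, 2, 1, 2, 1, 58]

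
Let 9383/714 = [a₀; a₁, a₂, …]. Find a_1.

9383 = 13·714 + 101   →  a_0 = 13
714 = 7·101 + 7   →  a_1 = 7

7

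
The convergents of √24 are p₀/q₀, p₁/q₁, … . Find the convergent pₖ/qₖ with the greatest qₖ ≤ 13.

49/10

√24 = [4; 1, 8, …] (period length 2).
Convergents:
  p_0/q_0 = 4/1
  p_1/q_1 = 5/1
  p_2/q_2 = 44/9
  p_3/q_3 = 49/10
  p_4/q_4 = 436/89
q_3 = 10 ≤ 13 < 89 = q_4, so the answer is 49/10.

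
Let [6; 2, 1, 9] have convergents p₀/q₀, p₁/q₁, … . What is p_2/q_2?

Using pₖ = aₖpₖ₋₁ + pₖ₋₂, qₖ = aₖqₖ₋₁ + qₖ₋₂ (with p₋₁=1, p₋₂=0, q₋₁=0, q₋₂=1):
  k=0: a=6, p=6, q=1
  k=1: a=2, p=13, q=2
  k=2: a=1, p=19, q=3

19/3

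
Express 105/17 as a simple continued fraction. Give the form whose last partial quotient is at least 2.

[6; 5, 1, 2]

105 = 6*17 + 3
17 = 5*3 + 2
3 = 1*2 + 1
2 = 2*1 + 0  (stop)
So 105/17 = [6; 5, 1, 2].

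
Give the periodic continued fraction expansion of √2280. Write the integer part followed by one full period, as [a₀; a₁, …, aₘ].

a₀ = ⌊√2280⌋ = 47.
With m₀=0, d₀=1 and mₖ₊₁ = dₖaₖ − mₖ, dₖ₊₁ = (n − mₖ₊₁²)/dₖ, aₖ₊₁ = ⌊(a₀+mₖ₊₁)/dₖ₊₁⌋:
  k=1: m=47, d=71, a=1
  k=2: m=24, d=24, a=2
  k=3: m=24, d=71, a=1
  k=4: m=47, d=1, a=94
d=1 and a=2a₀=94 at k=4, so the next step gives (m, d) = (47, 71) again — its k=1 value — and the period has length 4.

[47; 1, 2, 1, 94]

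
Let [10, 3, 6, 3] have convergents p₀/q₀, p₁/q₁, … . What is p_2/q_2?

196/19

Using pₖ = aₖpₖ₋₁ + pₖ₋₂, qₖ = aₖqₖ₋₁ + qₖ₋₂ (with p₋₁=1, p₋₂=0, q₋₁=0, q₋₂=1):
  k=0: a=10, p=10, q=1
  k=1: a=3, p=31, q=3
  k=2: a=6, p=196, q=19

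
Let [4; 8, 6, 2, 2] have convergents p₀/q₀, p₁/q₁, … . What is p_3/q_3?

Using pₖ = aₖpₖ₋₁ + pₖ₋₂, qₖ = aₖqₖ₋₁ + qₖ₋₂ (with p₋₁=1, p₋₂=0, q₋₁=0, q₋₂=1):
  k=0: a=4, p=4, q=1
  k=1: a=8, p=33, q=8
  k=2: a=6, p=202, q=49
  k=3: a=2, p=437, q=106

437/106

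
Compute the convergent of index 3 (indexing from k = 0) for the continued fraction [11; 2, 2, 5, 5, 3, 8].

308/27

Using pₖ = aₖpₖ₋₁ + pₖ₋₂, qₖ = aₖqₖ₋₁ + qₖ₋₂ (with p₋₁=1, p₋₂=0, q₋₁=0, q₋₂=1):
  k=0: a=11, p=11, q=1
  k=1: a=2, p=23, q=2
  k=2: a=2, p=57, q=5
  k=3: a=5, p=308, q=27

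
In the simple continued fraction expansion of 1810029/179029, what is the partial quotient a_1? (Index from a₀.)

1810029 = 10·179029 + 19739   →  a_0 = 10
179029 = 9·19739 + 1378   →  a_1 = 9

9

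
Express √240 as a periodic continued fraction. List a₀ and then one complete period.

a₀ = ⌊√240⌋ = 15.
With m₀=0, d₀=1 and mₖ₊₁ = dₖaₖ − mₖ, dₖ₊₁ = (n − mₖ₊₁²)/dₖ, aₖ₊₁ = ⌊(a₀+mₖ₊₁)/dₖ₊₁⌋:
  k=1: m=15, d=15, a=2
  k=2: m=15, d=1, a=30
d=1 and a=2a₀=30 at k=2, so the next step gives (m, d) = (15, 15) again — its k=1 value — and the period has length 2.

[15; 2, 30]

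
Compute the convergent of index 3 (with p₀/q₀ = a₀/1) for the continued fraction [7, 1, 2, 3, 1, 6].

Using pₖ = aₖpₖ₋₁ + pₖ₋₂, qₖ = aₖqₖ₋₁ + qₖ₋₂ (with p₋₁=1, p₋₂=0, q₋₁=0, q₋₂=1):
  k=0: a=7, p=7, q=1
  k=1: a=1, p=8, q=1
  k=2: a=2, p=23, q=3
  k=3: a=3, p=77, q=10

77/10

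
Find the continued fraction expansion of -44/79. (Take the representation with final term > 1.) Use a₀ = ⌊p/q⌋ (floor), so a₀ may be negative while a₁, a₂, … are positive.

[-1; 2, 3, 1, 8]

-44 = -1×79 + 35
79 = 2×35 + 9
35 = 3×9 + 8
9 = 1×8 + 1
8 = 8×1 + 0  (stop)
So -44/79 = [-1; 2, 3, 1, 8].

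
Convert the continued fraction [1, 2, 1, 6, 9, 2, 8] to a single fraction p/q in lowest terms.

Using pₖ = aₖpₖ₋₁ + pₖ₋₂ and qₖ = aₖqₖ₋₁ + qₖ₋₂:
  k=0: a=1, p=1, q=1
  k=1: a=2, p=3, q=2
  k=2: a=1, p=4, q=3
  k=3: a=6, p=27, q=20
  k=4: a=9, p=247, q=183
  k=5: a=2, p=521, q=386
  k=6: a=8, p=4415, q=3271

4415/3271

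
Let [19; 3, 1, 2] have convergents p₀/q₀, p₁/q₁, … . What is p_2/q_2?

77/4

Using pₖ = aₖpₖ₋₁ + pₖ₋₂, qₖ = aₖqₖ₋₁ + qₖ₋₂ (with p₋₁=1, p₋₂=0, q₋₁=0, q₋₂=1):
  k=0: a=19, p=19, q=1
  k=1: a=3, p=58, q=3
  k=2: a=1, p=77, q=4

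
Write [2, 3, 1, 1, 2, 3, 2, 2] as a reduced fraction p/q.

Fold from the inside: start with 2/1.
  2 + 1/2 = 5/2
  3 + 2/5 = 17/5
  2 + 5/17 = 39/17
  1 + 17/39 = 56/39
  1 + 39/56 = 95/56
  3 + 56/95 = 341/95
  2 + 95/341 = 777/341

777/341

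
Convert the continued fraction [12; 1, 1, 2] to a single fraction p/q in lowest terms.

63/5

Using pₖ = aₖpₖ₋₁ + pₖ₋₂ and qₖ = aₖqₖ₋₁ + qₖ₋₂:
  k=0: a=12, p=12, q=1
  k=1: a=1, p=13, q=1
  k=2: a=1, p=25, q=2
  k=3: a=2, p=63, q=5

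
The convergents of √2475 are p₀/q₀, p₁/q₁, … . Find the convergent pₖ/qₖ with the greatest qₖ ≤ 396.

√2475 = [49; 1, 2, 1, 98, …] (period length 4).
Convergents:
  p_0/q_0 = 49/1
  p_1/q_1 = 50/1
  p_2/q_2 = 149/3
  p_3/q_3 = 199/4
  p_4/q_4 = 19651/395
  p_5/q_5 = 19850/399
q_4 = 395 ≤ 396 < 399 = q_5, so the answer is 19651/395.

19651/395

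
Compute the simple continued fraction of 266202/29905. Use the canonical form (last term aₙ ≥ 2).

266202 = 8*29905 + 26962
29905 = 1*26962 + 2943
26962 = 9*2943 + 475
2943 = 6*475 + 93
475 = 5*93 + 10
93 = 9*10 + 3
10 = 3*3 + 1
3 = 3*1 + 0  (stop)
So 266202/29905 = [8; 1, 9, 6, 5, 9, 3, 3].

[8; 1, 9, 6, 5, 9, 3, 3]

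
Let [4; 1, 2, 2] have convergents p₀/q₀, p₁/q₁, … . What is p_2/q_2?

14/3

Using pₖ = aₖpₖ₋₁ + pₖ₋₂, qₖ = aₖqₖ₋₁ + qₖ₋₂ (with p₋₁=1, p₋₂=0, q₋₁=0, q₋₂=1):
  k=0: a=4, p=4, q=1
  k=1: a=1, p=5, q=1
  k=2: a=2, p=14, q=3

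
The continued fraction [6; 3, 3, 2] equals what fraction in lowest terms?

Fold from the inside: start with 2/1.
  3 + 1/2 = 7/2
  3 + 2/7 = 23/7
  6 + 7/23 = 145/23

145/23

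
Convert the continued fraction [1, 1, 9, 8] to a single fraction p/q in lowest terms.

Fold from the inside: start with 8/1.
  9 + 1/8 = 73/8
  1 + 8/73 = 81/73
  1 + 73/81 = 154/81

154/81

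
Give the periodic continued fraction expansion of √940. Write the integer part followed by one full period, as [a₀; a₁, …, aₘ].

a₀ = ⌊√940⌋ = 30.

[30; 1, 1, 1, 14, 1, 1, 1, 60]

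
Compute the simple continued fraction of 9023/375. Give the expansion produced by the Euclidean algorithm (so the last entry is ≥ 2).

[24; 16, 3, 3, 2]

9023 = 24*375 + 23
375 = 16*23 + 7
23 = 3*7 + 2
7 = 3*2 + 1
2 = 2*1 + 0  (stop)
So 9023/375 = [24; 16, 3, 3, 2].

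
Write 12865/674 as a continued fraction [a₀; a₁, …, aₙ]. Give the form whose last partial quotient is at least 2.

12865 = 19·674 + 59
674 = 11·59 + 25
59 = 2·25 + 9
25 = 2·9 + 7
9 = 1·7 + 2
7 = 3·2 + 1
2 = 2·1 + 0  (stop)
So 12865/674 = [19; 11, 2, 2, 1, 3, 2].

[19; 11, 2, 2, 1, 3, 2]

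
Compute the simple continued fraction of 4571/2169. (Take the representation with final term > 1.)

[2; 9, 3, 4, 4, 4]

4571 = 2·2169 + 233
2169 = 9·233 + 72
233 = 3·72 + 17
72 = 4·17 + 4
17 = 4·4 + 1
4 = 4·1 + 0  (stop)
So 4571/2169 = [2; 9, 3, 4, 4, 4].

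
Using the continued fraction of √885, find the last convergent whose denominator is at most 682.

√885 = [29; 1, 2, 1, 58, …] (period length 4).
Convergents:
  p_0/q_0 = 29/1
  p_1/q_1 = 30/1
  p_2/q_2 = 89/3
  p_3/q_3 = 119/4
  p_4/q_4 = 6991/235
  p_5/q_5 = 7110/239
  p_6/q_6 = 21211/713
q_5 = 239 ≤ 682 < 713 = q_6, so the answer is 7110/239.

7110/239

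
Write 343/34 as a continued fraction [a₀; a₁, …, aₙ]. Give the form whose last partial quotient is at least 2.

343 = 10×34 + 3
34 = 11×3 + 1
3 = 3×1 + 0  (stop)
So 343/34 = [10; 11, 3].

[10; 11, 3]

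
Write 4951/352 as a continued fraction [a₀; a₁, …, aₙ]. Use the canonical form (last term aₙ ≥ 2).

4951 = 14*352 + 23
352 = 15*23 + 7
23 = 3*7 + 2
7 = 3*2 + 1
2 = 2*1 + 0  (stop)
So 4951/352 = [14; 15, 3, 3, 2].

[14; 15, 3, 3, 2]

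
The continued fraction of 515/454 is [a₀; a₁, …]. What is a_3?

3

515 = 1·454 + 61   →  a_0 = 1
454 = 7·61 + 27   →  a_1 = 7
61 = 2·27 + 7   →  a_2 = 2
27 = 3·7 + 6   →  a_3 = 3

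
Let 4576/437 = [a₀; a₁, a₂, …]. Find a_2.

8

4576 = 10·437 + 206   →  a_0 = 10
437 = 2·206 + 25   →  a_1 = 2
206 = 8·25 + 6   →  a_2 = 8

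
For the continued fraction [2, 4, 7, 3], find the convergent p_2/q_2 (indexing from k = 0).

65/29

Using pₖ = aₖpₖ₋₁ + pₖ₋₂, qₖ = aₖqₖ₋₁ + qₖ₋₂ (with p₋₁=1, p₋₂=0, q₋₁=0, q₋₂=1):
  k=0: a=2, p=2, q=1
  k=1: a=4, p=9, q=4
  k=2: a=7, p=65, q=29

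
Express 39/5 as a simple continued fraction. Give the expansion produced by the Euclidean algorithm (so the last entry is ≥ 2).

39 = 7·5 + 4
5 = 1·4 + 1
4 = 4·1 + 0  (stop)
So 39/5 = [7; 1, 4].

[7; 1, 4]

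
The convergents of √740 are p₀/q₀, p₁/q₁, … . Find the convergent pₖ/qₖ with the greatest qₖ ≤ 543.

9249/340

√740 = [27; 4, 1, 12, 1, 4, 54, …] (period length 6).
Convergents:
  p_0/q_0 = 27/1
  p_1/q_1 = 109/4
  p_2/q_2 = 136/5
  p_3/q_3 = 1741/64
  p_4/q_4 = 1877/69
  p_5/q_5 = 9249/340
  p_6/q_6 = 501323/18429
q_5 = 340 ≤ 543 < 18429 = q_6, so the answer is 9249/340.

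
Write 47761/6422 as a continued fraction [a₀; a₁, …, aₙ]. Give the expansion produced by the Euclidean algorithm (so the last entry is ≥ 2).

47761 = 7*6422 + 2807
6422 = 2*2807 + 808
2807 = 3*808 + 383
808 = 2*383 + 42
383 = 9*42 + 5
42 = 8*5 + 2
5 = 2*2 + 1
2 = 2*1 + 0  (stop)
So 47761/6422 = [7; 2, 3, 2, 9, 8, 2, 2].

[7; 2, 3, 2, 9, 8, 2, 2]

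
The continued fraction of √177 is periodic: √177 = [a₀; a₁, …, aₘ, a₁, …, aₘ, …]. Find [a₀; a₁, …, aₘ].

[13; 3, 3, 2, 8, 2, 3, 3, 26]

a₀ = ⌊√177⌋ = 13.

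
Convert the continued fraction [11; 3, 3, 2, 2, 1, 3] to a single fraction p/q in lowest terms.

3312/293

Using pₖ = aₖpₖ₋₁ + pₖ₋₂ and qₖ = aₖqₖ₋₁ + qₖ₋₂:
  k=0: a=11, p=11, q=1
  k=1: a=3, p=34, q=3
  k=2: a=3, p=113, q=10
  k=3: a=2, p=260, q=23
  k=4: a=2, p=633, q=56
  k=5: a=1, p=893, q=79
  k=6: a=3, p=3312, q=293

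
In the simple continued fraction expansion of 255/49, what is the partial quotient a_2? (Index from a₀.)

255 = 5·49 + 10   →  a_0 = 5
49 = 4·10 + 9   →  a_1 = 4
10 = 1·9 + 1   →  a_2 = 1

1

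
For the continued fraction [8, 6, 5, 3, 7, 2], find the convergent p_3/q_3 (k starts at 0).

Using pₖ = aₖpₖ₋₁ + pₖ₋₂, qₖ = aₖqₖ₋₁ + qₖ₋₂ (with p₋₁=1, p₋₂=0, q₋₁=0, q₋₂=1):
  k=0: a=8, p=8, q=1
  k=1: a=6, p=49, q=6
  k=2: a=5, p=253, q=31
  k=3: a=3, p=808, q=99

808/99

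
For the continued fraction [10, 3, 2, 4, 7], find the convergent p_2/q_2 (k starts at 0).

72/7

Using pₖ = aₖpₖ₋₁ + pₖ₋₂, qₖ = aₖqₖ₋₁ + qₖ₋₂ (with p₋₁=1, p₋₂=0, q₋₁=0, q₋₂=1):
  k=0: a=10, p=10, q=1
  k=1: a=3, p=31, q=3
  k=2: a=2, p=72, q=7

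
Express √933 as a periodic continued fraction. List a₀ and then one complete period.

[30; 1, 1, 5, 20, 5, 1, 1, 60]

a₀ = ⌊√933⌋ = 30.
With m₀=0, d₀=1 and mₖ₊₁ = dₖaₖ − mₖ, dₖ₊₁ = (n − mₖ₊₁²)/dₖ, aₖ₊₁ = ⌊(a₀+mₖ₊₁)/dₖ₊₁⌋:
  k=1: m=30, d=33, a=1
  k=2: m=3, d=28, a=1
  k=3: m=25, d=11, a=5
  k=4: m=30, d=3, a=20
  k=5: m=30, d=11, a=5
  k=6: m=25, d=28, a=1
  k=7: m=3, d=33, a=1
  k=8: m=30, d=1, a=60
d=1 and a=2a₀=60 at k=8, so the next step gives (m, d) = (30, 33) again — its k=1 value — and the period has length 8.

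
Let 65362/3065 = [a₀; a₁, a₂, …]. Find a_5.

65362 = 21·3065 + 997   →  a_0 = 21
3065 = 3·997 + 74   →  a_1 = 3
997 = 13·74 + 35   →  a_2 = 13
74 = 2·35 + 4   →  a_3 = 2
35 = 8·4 + 3   →  a_4 = 8
4 = 1·3 + 1   →  a_5 = 1

1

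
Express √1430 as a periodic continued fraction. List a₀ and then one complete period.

[37; 1, 4, 2, 2, 2, 4, 1, 74]

a₀ = ⌊√1430⌋ = 37.
With m₀=0, d₀=1 and mₖ₊₁ = dₖaₖ − mₖ, dₖ₊₁ = (n − mₖ₊₁²)/dₖ, aₖ₊₁ = ⌊(a₀+mₖ₊₁)/dₖ₊₁⌋:
  k=1: m=37, d=61, a=1
  k=2: m=24, d=14, a=4
  k=3: m=32, d=29, a=2
  k=4: m=26, d=26, a=2
  k=5: m=26, d=29, a=2
  k=6: m=32, d=14, a=4
  k=7: m=24, d=61, a=1
  k=8: m=37, d=1, a=74
d=1 and a=2a₀=74 at k=8, so the next step gives (m, d) = (37, 61) again — its k=1 value — and the period has length 8.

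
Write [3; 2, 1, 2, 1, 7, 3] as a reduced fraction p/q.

Fold from the inside: start with 3/1.
  7 + 1/3 = 22/3
  1 + 3/22 = 25/22
  2 + 22/25 = 72/25
  1 + 25/72 = 97/72
  2 + 72/97 = 266/97
  3 + 97/266 = 895/266

895/266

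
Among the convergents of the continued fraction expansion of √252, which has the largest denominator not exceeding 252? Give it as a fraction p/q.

√252 = [15; 1, 6, 1, 30, …] (period length 4).
Convergents:
  p_0/q_0 = 15/1
  p_1/q_1 = 16/1
  p_2/q_2 = 111/7
  p_3/q_3 = 127/8
  p_4/q_4 = 3921/247
  p_5/q_5 = 4048/255
q_4 = 247 ≤ 252 < 255 = q_5, so the answer is 3921/247.

3921/247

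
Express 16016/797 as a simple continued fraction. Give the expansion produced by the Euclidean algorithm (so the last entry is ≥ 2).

[20; 10, 2, 18, 2]

16016 = 20*797 + 76
797 = 10*76 + 37
76 = 2*37 + 2
37 = 18*2 + 1
2 = 2*1 + 0  (stop)
So 16016/797 = [20; 10, 2, 18, 2].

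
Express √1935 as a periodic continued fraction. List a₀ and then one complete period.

[43; 1, 86]

a₀ = ⌊√1935⌋ = 43.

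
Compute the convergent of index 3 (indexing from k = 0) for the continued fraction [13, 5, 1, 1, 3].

145/11

Using pₖ = aₖpₖ₋₁ + pₖ₋₂, qₖ = aₖqₖ₋₁ + qₖ₋₂ (with p₋₁=1, p₋₂=0, q₋₁=0, q₋₂=1):
  k=0: a=13, p=13, q=1
  k=1: a=5, p=66, q=5
  k=2: a=1, p=79, q=6
  k=3: a=1, p=145, q=11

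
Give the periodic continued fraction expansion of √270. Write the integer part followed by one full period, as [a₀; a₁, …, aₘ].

a₀ = ⌊√270⌋ = 16.
With m₀=0, d₀=1 and mₖ₊₁ = dₖaₖ − mₖ, dₖ₊₁ = (n − mₖ₊₁²)/dₖ, aₖ₊₁ = ⌊(a₀+mₖ₊₁)/dₖ₊₁⌋:
  k=1: m=16, d=14, a=2
  k=2: m=12, d=9, a=3
  k=3: m=15, d=5, a=6
  k=4: m=15, d=9, a=3
  k=5: m=12, d=14, a=2
  k=6: m=16, d=1, a=32
d=1 and a=2a₀=32 at k=6, so the next step gives (m, d) = (16, 14) again — its k=1 value — and the period has length 6.

[16; 2, 3, 6, 3, 2, 32]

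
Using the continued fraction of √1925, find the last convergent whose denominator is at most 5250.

√1925 = [43; 1, 6, 1, 86, …] (period length 4).
Convergents:
  p_0/q_0 = 43/1
  p_1/q_1 = 44/1
  p_2/q_2 = 307/7
  p_3/q_3 = 351/8
  p_4/q_4 = 30493/695
  p_5/q_5 = 30844/703
  p_6/q_6 = 215557/4913
  p_7/q_7 = 246401/5616
q_6 = 4913 ≤ 5250 < 5616 = q_7, so the answer is 215557/4913.

215557/4913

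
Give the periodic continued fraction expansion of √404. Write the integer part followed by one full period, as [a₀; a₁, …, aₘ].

a₀ = ⌊√404⌋ = 20.
With m₀=0, d₀=1 and mₖ₊₁ = dₖaₖ − mₖ, dₖ₊₁ = (n − mₖ₊₁²)/dₖ, aₖ₊₁ = ⌊(a₀+mₖ₊₁)/dₖ₊₁⌋:
  k=1: m=20, d=4, a=10
  k=2: m=20, d=1, a=40
d=1 and a=2a₀=40 at k=2, so the next step gives (m, d) = (20, 4) again — its k=1 value — and the period has length 2.

[20; 10, 40]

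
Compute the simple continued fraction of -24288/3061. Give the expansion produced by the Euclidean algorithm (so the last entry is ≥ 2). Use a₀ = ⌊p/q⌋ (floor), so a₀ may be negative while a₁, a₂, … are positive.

-24288 = -8*3061 + 200
3061 = 15*200 + 61
200 = 3*61 + 17
61 = 3*17 + 10
17 = 1*10 + 7
10 = 1*7 + 3
7 = 2*3 + 1
3 = 3*1 + 0  (stop)
So -24288/3061 = [-8; 15, 3, 3, 1, 1, 2, 3].

[-8; 15, 3, 3, 1, 1, 2, 3]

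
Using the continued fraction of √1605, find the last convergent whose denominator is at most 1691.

√1605 = [40; 16, 80, …] (period length 2).
Convergents:
  p_0/q_0 = 40/1
  p_1/q_1 = 641/16
  p_2/q_2 = 51320/1281
  p_3/q_3 = 821761/20512
q_2 = 1281 ≤ 1691 < 20512 = q_3, so the answer is 51320/1281.

51320/1281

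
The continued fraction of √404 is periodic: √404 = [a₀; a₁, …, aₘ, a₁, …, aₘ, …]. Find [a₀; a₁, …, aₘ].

[20; 10, 40]

a₀ = ⌊√404⌋ = 20.
With m₀=0, d₀=1 and mₖ₊₁ = dₖaₖ − mₖ, dₖ₊₁ = (n − mₖ₊₁²)/dₖ, aₖ₊₁ = ⌊(a₀+mₖ₊₁)/dₖ₊₁⌋:
  k=1: m=20, d=4, a=10
  k=2: m=20, d=1, a=40
d=1 and a=2a₀=40 at k=2, so the next step gives (m, d) = (20, 4) again — its k=1 value — and the period has length 2.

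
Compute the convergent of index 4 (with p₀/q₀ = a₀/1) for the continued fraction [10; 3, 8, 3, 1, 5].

Using pₖ = aₖpₖ₋₁ + pₖ₋₂, qₖ = aₖqₖ₋₁ + qₖ₋₂ (with p₋₁=1, p₋₂=0, q₋₁=0, q₋₂=1):
  k=0: a=10, p=10, q=1
  k=1: a=3, p=31, q=3
  k=2: a=8, p=258, q=25
  k=3: a=3, p=805, q=78
  k=4: a=1, p=1063, q=103

1063/103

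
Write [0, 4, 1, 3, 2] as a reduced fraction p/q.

9/43

Fold from the inside: start with 2/1.
  3 + 1/2 = 7/2
  1 + 2/7 = 9/7
  4 + 7/9 = 43/9
  0 + 9/43 = 9/43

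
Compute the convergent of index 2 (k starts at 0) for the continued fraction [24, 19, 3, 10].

Using pₖ = aₖpₖ₋₁ + pₖ₋₂, qₖ = aₖqₖ₋₁ + qₖ₋₂ (with p₋₁=1, p₋₂=0, q₋₁=0, q₋₂=1):
  k=0: a=24, p=24, q=1
  k=1: a=19, p=457, q=19
  k=2: a=3, p=1395, q=58

1395/58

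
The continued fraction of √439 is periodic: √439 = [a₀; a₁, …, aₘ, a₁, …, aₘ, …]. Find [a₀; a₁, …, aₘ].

[20; 1, 19, 1, 40]

a₀ = ⌊√439⌋ = 20.
With m₀=0, d₀=1 and mₖ₊₁ = dₖaₖ − mₖ, dₖ₊₁ = (n − mₖ₊₁²)/dₖ, aₖ₊₁ = ⌊(a₀+mₖ₊₁)/dₖ₊₁⌋:
  k=1: m=20, d=39, a=1
  k=2: m=19, d=2, a=19
  k=3: m=19, d=39, a=1
  k=4: m=20, d=1, a=40
d=1 and a=2a₀=40 at k=4, so the next step gives (m, d) = (20, 39) again — its k=1 value — and the period has length 4.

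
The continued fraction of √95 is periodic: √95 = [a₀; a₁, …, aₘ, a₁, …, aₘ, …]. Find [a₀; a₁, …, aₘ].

[9; 1, 2, 1, 18]

a₀ = ⌊√95⌋ = 9.
With m₀=0, d₀=1 and mₖ₊₁ = dₖaₖ − mₖ, dₖ₊₁ = (n − mₖ₊₁²)/dₖ, aₖ₊₁ = ⌊(a₀+mₖ₊₁)/dₖ₊₁⌋:
  k=1: m=9, d=14, a=1
  k=2: m=5, d=5, a=2
  k=3: m=5, d=14, a=1
  k=4: m=9, d=1, a=18
d=1 and a=2a₀=18 at k=4, so the next step gives (m, d) = (9, 14) again — its k=1 value — and the period has length 4.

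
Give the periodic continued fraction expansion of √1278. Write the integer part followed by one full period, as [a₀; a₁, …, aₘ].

a₀ = ⌊√1278⌋ = 35.
With m₀=0, d₀=1 and mₖ₊₁ = dₖaₖ − mₖ, dₖ₊₁ = (n − mₖ₊₁²)/dₖ, aₖ₊₁ = ⌊(a₀+mₖ₊₁)/dₖ₊₁⌋:
  k=1: m=35, d=53, a=1
  k=2: m=18, d=18, a=2
  k=3: m=18, d=53, a=1
  k=4: m=35, d=1, a=70
d=1 and a=2a₀=70 at k=4, so the next step gives (m, d) = (35, 53) again — its k=1 value — and the period has length 4.

[35; 1, 2, 1, 70]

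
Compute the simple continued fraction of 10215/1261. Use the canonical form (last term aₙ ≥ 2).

[8; 9, 1, 13, 9]

10215 = 8·1261 + 127
1261 = 9·127 + 118
127 = 1·118 + 9
118 = 13·9 + 1
9 = 9·1 + 0  (stop)
So 10215/1261 = [8; 9, 1, 13, 9].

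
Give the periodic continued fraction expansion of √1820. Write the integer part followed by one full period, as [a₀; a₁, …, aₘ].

[42; 1, 1, 1, 20, 1, 1, 1, 84]

a₀ = ⌊√1820⌋ = 42.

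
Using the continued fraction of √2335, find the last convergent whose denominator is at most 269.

√2335 = [48; 3, 9, 3, 96, …] (period length 4).
Convergents:
  p_0/q_0 = 48/1
  p_1/q_1 = 145/3
  p_2/q_2 = 1353/28
  p_3/q_3 = 4204/87
  p_4/q_4 = 404937/8380
q_3 = 87 ≤ 269 < 8380 = q_4, so the answer is 4204/87.

4204/87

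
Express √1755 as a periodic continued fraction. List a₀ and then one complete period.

a₀ = ⌊√1755⌋ = 41.
With m₀=0, d₀=1 and mₖ₊₁ = dₖaₖ − mₖ, dₖ₊₁ = (n − mₖ₊₁²)/dₖ, aₖ₊₁ = ⌊(a₀+mₖ₊₁)/dₖ₊₁⌋:
  k=1: m=41, d=74, a=1
  k=2: m=33, d=9, a=8
  k=3: m=39, d=26, a=3
  k=4: m=39, d=9, a=8
  k=5: m=33, d=74, a=1
  k=6: m=41, d=1, a=82
d=1 and a=2a₀=82 at k=6, so the next step gives (m, d) = (41, 74) again — its k=1 value — and the period has length 6.

[41; 1, 8, 3, 8, 1, 82]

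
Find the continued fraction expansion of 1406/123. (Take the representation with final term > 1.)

1406 = 11×123 + 53
123 = 2×53 + 17
53 = 3×17 + 2
17 = 8×2 + 1
2 = 2×1 + 0  (stop)
So 1406/123 = [11; 2, 3, 8, 2].

[11; 2, 3, 8, 2]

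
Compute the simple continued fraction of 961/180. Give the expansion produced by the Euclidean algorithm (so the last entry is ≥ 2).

961 = 5·180 + 61
180 = 2·61 + 58
61 = 1·58 + 3
58 = 19·3 + 1
3 = 3·1 + 0  (stop)
So 961/180 = [5; 2, 1, 19, 3].

[5; 2, 1, 19, 3]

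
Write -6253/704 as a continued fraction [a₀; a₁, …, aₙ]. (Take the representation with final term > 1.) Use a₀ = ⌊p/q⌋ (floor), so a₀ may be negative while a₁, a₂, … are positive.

-6253 = -9*704 + 83
704 = 8*83 + 40
83 = 2*40 + 3
40 = 13*3 + 1
3 = 3*1 + 0  (stop)
So -6253/704 = [-9; 8, 2, 13, 3].

[-9; 8, 2, 13, 3]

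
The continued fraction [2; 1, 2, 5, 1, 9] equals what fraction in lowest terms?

502/187

Fold from the inside: start with 9/1.
  1 + 1/9 = 10/9
  5 + 9/10 = 59/10
  2 + 10/59 = 128/59
  1 + 59/128 = 187/128
  2 + 128/187 = 502/187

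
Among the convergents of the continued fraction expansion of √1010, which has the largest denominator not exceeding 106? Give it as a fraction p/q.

√1010 = [31; 1, 3, 1, 1, 3, 1, 62, …] (period length 7).
Convergents:
  p_0/q_0 = 31/1
  p_1/q_1 = 32/1
  p_2/q_2 = 127/4
  p_3/q_3 = 159/5
  p_4/q_4 = 286/9
  p_5/q_5 = 1017/32
  p_6/q_6 = 1303/41
  p_7/q_7 = 81803/2574
q_6 = 41 ≤ 106 < 2574 = q_7, so the answer is 1303/41.

1303/41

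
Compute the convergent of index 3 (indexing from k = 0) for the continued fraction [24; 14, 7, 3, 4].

7486/311

Using pₖ = aₖpₖ₋₁ + pₖ₋₂, qₖ = aₖqₖ₋₁ + qₖ₋₂ (with p₋₁=1, p₋₂=0, q₋₁=0, q₋₂=1):
  k=0: a=24, p=24, q=1
  k=1: a=14, p=337, q=14
  k=2: a=7, p=2383, q=99
  k=3: a=3, p=7486, q=311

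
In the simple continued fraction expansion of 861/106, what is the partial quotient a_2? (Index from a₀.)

6

861 = 8·106 + 13   →  a_0 = 8
106 = 8·13 + 2   →  a_1 = 8
13 = 6·2 + 1   →  a_2 = 6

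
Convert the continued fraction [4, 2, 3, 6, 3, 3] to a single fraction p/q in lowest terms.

Using pₖ = aₖpₖ₋₁ + pₖ₋₂ and qₖ = aₖqₖ₋₁ + qₖ₋₂:
  k=0: a=4, p=4, q=1
  k=1: a=2, p=9, q=2
  k=2: a=3, p=31, q=7
  k=3: a=6, p=195, q=44
  k=4: a=3, p=616, q=139
  k=5: a=3, p=2043, q=461

2043/461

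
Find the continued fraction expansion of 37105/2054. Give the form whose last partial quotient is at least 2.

37105 = 18·2054 + 133
2054 = 15·133 + 59
133 = 2·59 + 15
59 = 3·15 + 14
15 = 1·14 + 1
14 = 14·1 + 0  (stop)
So 37105/2054 = [18; 15, 2, 3, 1, 14].

[18; 15, 2, 3, 1, 14]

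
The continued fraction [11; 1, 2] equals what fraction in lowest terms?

35/3

Fold from the inside: start with 2/1.
  1 + 1/2 = 3/2
  11 + 2/3 = 35/3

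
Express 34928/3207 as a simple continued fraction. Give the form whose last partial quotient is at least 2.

34928 = 10*3207 + 2858
3207 = 1*2858 + 349
2858 = 8*349 + 66
349 = 5*66 + 19
66 = 3*19 + 9
19 = 2*9 + 1
9 = 9*1 + 0  (stop)
So 34928/3207 = [10; 1, 8, 5, 3, 2, 9].

[10; 1, 8, 5, 3, 2, 9]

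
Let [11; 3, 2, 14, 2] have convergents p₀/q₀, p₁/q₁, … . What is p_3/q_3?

1140/101

Using pₖ = aₖpₖ₋₁ + pₖ₋₂, qₖ = aₖqₖ₋₁ + qₖ₋₂ (with p₋₁=1, p₋₂=0, q₋₁=0, q₋₂=1):
  k=0: a=11, p=11, q=1
  k=1: a=3, p=34, q=3
  k=2: a=2, p=79, q=7
  k=3: a=14, p=1140, q=101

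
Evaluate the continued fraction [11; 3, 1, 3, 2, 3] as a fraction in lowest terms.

Fold from the inside: start with 3/1.
  2 + 1/3 = 7/3
  3 + 3/7 = 24/7
  1 + 7/24 = 31/24
  3 + 24/31 = 117/31
  11 + 31/117 = 1318/117

1318/117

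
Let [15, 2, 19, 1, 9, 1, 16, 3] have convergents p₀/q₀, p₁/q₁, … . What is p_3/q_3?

Using pₖ = aₖpₖ₋₁ + pₖ₋₂, qₖ = aₖqₖ₋₁ + qₖ₋₂ (with p₋₁=1, p₋₂=0, q₋₁=0, q₋₂=1):
  k=0: a=15, p=15, q=1
  k=1: a=2, p=31, q=2
  k=2: a=19, p=604, q=39
  k=3: a=1, p=635, q=41

635/41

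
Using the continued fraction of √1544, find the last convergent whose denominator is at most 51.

√1544 = [39; 3, 2, 2, 9, 2, 2, 3, 78, …] (period length 8).
Convergents:
  p_0/q_0 = 39/1
  p_1/q_1 = 118/3
  p_2/q_2 = 275/7
  p_3/q_3 = 668/17
  p_4/q_4 = 6287/160
q_3 = 17 ≤ 51 < 160 = q_4, so the answer is 668/17.

668/17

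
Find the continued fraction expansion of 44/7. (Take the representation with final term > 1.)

[6; 3, 2]

44 = 6*7 + 2
7 = 3*2 + 1
2 = 2*1 + 0  (stop)
So 44/7 = [6; 3, 2].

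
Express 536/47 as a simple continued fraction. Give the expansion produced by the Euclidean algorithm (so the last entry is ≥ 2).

536 = 11*47 + 19
47 = 2*19 + 9
19 = 2*9 + 1
9 = 9*1 + 0  (stop)
So 536/47 = [11; 2, 2, 9].

[11; 2, 2, 9]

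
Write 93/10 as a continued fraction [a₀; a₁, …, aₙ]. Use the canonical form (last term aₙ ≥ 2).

93 = 9×10 + 3
10 = 3×3 + 1
3 = 3×1 + 0  (stop)
So 93/10 = [9; 3, 3].

[9; 3, 3]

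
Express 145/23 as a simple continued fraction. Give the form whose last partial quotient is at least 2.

145 = 6×23 + 7
23 = 3×7 + 2
7 = 3×2 + 1
2 = 2×1 + 0  (stop)
So 145/23 = [6; 3, 3, 2].

[6; 3, 3, 2]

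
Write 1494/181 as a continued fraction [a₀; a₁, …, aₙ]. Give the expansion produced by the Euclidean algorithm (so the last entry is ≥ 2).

[8; 3, 1, 14, 3]

1494 = 8*181 + 46
181 = 3*46 + 43
46 = 1*43 + 3
43 = 14*3 + 1
3 = 3*1 + 0  (stop)
So 1494/181 = [8; 3, 1, 14, 3].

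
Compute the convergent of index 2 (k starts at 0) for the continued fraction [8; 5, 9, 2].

377/46

Using pₖ = aₖpₖ₋₁ + pₖ₋₂, qₖ = aₖqₖ₋₁ + qₖ₋₂ (with p₋₁=1, p₋₂=0, q₋₁=0, q₋₂=1):
  k=0: a=8, p=8, q=1
  k=1: a=5, p=41, q=5
  k=2: a=9, p=377, q=46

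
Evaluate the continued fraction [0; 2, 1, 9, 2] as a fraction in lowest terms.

21/61

Using pₖ = aₖpₖ₋₁ + pₖ₋₂ and qₖ = aₖqₖ₋₁ + qₖ₋₂:
  k=0: a=0, p=0, q=1
  k=1: a=2, p=1, q=2
  k=2: a=1, p=1, q=3
  k=3: a=9, p=10, q=29
  k=4: a=2, p=21, q=61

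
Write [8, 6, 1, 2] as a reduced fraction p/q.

163/20

Fold from the inside: start with 2/1.
  1 + 1/2 = 3/2
  6 + 2/3 = 20/3
  8 + 3/20 = 163/20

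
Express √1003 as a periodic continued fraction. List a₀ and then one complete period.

a₀ = ⌊√1003⌋ = 31.
With m₀=0, d₀=1 and mₖ₊₁ = dₖaₖ − mₖ, dₖ₊₁ = (n − mₖ₊₁²)/dₖ, aₖ₊₁ = ⌊(a₀+mₖ₊₁)/dₖ₊₁⌋:
  k=1: m=31, d=42, a=1
  k=2: m=11, d=21, a=2
  k=3: m=31, d=2, a=31
  k=4: m=31, d=21, a=2
  k=5: m=11, d=42, a=1
  k=6: m=31, d=1, a=62
d=1 and a=2a₀=62 at k=6, so the next step gives (m, d) = (31, 42) again — its k=1 value — and the period has length 6.

[31; 1, 2, 31, 2, 1, 62]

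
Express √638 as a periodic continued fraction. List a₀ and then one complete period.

[25; 3, 1, 6, 2, 6, 1, 3, 50]

a₀ = ⌊√638⌋ = 25.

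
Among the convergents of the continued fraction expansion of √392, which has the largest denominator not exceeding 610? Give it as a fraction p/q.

√392 = [19; 1, 3, 1, 38, …] (period length 4).
Convergents:
  p_0/q_0 = 19/1
  p_1/q_1 = 20/1
  p_2/q_2 = 79/4
  p_3/q_3 = 99/5
  p_4/q_4 = 3841/194
  p_5/q_5 = 3940/199
  p_6/q_6 = 15661/791
q_5 = 199 ≤ 610 < 791 = q_6, so the answer is 3940/199.

3940/199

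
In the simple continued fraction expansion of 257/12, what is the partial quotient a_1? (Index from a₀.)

257 = 21·12 + 5   →  a_0 = 21
12 = 2·5 + 2   →  a_1 = 2

2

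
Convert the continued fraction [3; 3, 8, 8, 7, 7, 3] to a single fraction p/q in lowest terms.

Using pₖ = aₖpₖ₋₁ + pₖ₋₂ and qₖ = aₖqₖ₋₁ + qₖ₋₂:
  k=0: a=3, p=3, q=1
  k=1: a=3, p=10, q=3
  k=2: a=8, p=83, q=25
  k=3: a=8, p=674, q=203
  k=4: a=7, p=4801, q=1446
  k=5: a=7, p=34281, q=10325
  k=6: a=3, p=107644, q=32421

107644/32421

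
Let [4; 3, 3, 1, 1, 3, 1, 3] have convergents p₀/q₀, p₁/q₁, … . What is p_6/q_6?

452/105

Using pₖ = aₖpₖ₋₁ + pₖ₋₂, qₖ = aₖqₖ₋₁ + qₖ₋₂ (with p₋₁=1, p₋₂=0, q₋₁=0, q₋₂=1):
  k=0: a=4, p=4, q=1
  k=1: a=3, p=13, q=3
  k=2: a=3, p=43, q=10
  k=3: a=1, p=56, q=13
  k=4: a=1, p=99, q=23
  k=5: a=3, p=353, q=82
  k=6: a=1, p=452, q=105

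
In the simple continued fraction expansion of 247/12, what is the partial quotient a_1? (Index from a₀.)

1

247 = 20·12 + 7   →  a_0 = 20
12 = 1·7 + 5   →  a_1 = 1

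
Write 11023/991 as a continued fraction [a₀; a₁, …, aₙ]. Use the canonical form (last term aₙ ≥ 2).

11023 = 11×991 + 122
991 = 8×122 + 15
122 = 8×15 + 2
15 = 7×2 + 1
2 = 2×1 + 0  (stop)
So 11023/991 = [11; 8, 8, 7, 2].

[11; 8, 8, 7, 2]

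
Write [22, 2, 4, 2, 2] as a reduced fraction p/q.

Using pₖ = aₖpₖ₋₁ + pₖ₋₂ and qₖ = aₖqₖ₋₁ + qₖ₋₂:
  k=0: a=22, p=22, q=1
  k=1: a=2, p=45, q=2
  k=2: a=4, p=202, q=9
  k=3: a=2, p=449, q=20
  k=4: a=2, p=1100, q=49

1100/49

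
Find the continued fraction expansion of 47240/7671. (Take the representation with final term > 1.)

47240 = 6*7671 + 1214
7671 = 6*1214 + 387
1214 = 3*387 + 53
387 = 7*53 + 16
53 = 3*16 + 5
16 = 3*5 + 1
5 = 5*1 + 0  (stop)
So 47240/7671 = [6; 6, 3, 7, 3, 3, 5].

[6; 6, 3, 7, 3, 3, 5]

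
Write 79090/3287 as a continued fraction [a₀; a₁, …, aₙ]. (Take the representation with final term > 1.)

[24; 16, 3, 1, 2, 18]

79090 = 24·3287 + 202
3287 = 16·202 + 55
202 = 3·55 + 37
55 = 1·37 + 18
37 = 2·18 + 1
18 = 18·1 + 0  (stop)
So 79090/3287 = [24; 16, 3, 1, 2, 18].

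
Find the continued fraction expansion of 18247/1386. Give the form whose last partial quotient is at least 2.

[13; 6, 19, 12]

18247 = 13·1386 + 229
1386 = 6·229 + 12
229 = 19·12 + 1
12 = 12·1 + 0  (stop)
So 18247/1386 = [13; 6, 19, 12].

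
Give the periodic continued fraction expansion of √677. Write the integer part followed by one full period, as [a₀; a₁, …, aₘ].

[26; 52]

a₀ = ⌊√677⌋ = 26.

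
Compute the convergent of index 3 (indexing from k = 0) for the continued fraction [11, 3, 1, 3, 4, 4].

Using pₖ = aₖpₖ₋₁ + pₖ₋₂, qₖ = aₖqₖ₋₁ + qₖ₋₂ (with p₋₁=1, p₋₂=0, q₋₁=0, q₋₂=1):
  k=0: a=11, p=11, q=1
  k=1: a=3, p=34, q=3
  k=2: a=1, p=45, q=4
  k=3: a=3, p=169, q=15

169/15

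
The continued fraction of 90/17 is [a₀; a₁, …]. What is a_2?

90 = 5·17 + 5   →  a_0 = 5
17 = 3·5 + 2   →  a_1 = 3
5 = 2·2 + 1   →  a_2 = 2

2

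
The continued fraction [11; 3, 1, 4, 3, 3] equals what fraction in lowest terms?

Using pₖ = aₖpₖ₋₁ + pₖ₋₂ and qₖ = aₖqₖ₋₁ + qₖ₋₂:
  k=0: a=11, p=11, q=1
  k=1: a=3, p=34, q=3
  k=2: a=1, p=45, q=4
  k=3: a=4, p=214, q=19
  k=4: a=3, p=687, q=61
  k=5: a=3, p=2275, q=202

2275/202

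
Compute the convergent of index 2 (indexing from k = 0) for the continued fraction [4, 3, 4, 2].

56/13

Using pₖ = aₖpₖ₋₁ + pₖ₋₂, qₖ = aₖqₖ₋₁ + qₖ₋₂ (with p₋₁=1, p₋₂=0, q₋₁=0, q₋₂=1):
  k=0: a=4, p=4, q=1
  k=1: a=3, p=13, q=3
  k=2: a=4, p=56, q=13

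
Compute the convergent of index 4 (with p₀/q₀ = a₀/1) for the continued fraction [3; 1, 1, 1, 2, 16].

29/8

Using pₖ = aₖpₖ₋₁ + pₖ₋₂, qₖ = aₖqₖ₋₁ + qₖ₋₂ (with p₋₁=1, p₋₂=0, q₋₁=0, q₋₂=1):
  k=0: a=3, p=3, q=1
  k=1: a=1, p=4, q=1
  k=2: a=1, p=7, q=2
  k=3: a=1, p=11, q=3
  k=4: a=2, p=29, q=8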